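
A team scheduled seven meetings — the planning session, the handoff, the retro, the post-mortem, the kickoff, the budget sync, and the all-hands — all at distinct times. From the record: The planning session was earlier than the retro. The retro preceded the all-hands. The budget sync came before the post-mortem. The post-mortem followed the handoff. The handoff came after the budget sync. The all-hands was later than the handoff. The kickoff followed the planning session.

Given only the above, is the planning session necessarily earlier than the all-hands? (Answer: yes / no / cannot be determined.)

Chain the constraints: the planning session → the retro → the all-hands. Each link is directly stated, so the planning session comes before the all-hands.

yes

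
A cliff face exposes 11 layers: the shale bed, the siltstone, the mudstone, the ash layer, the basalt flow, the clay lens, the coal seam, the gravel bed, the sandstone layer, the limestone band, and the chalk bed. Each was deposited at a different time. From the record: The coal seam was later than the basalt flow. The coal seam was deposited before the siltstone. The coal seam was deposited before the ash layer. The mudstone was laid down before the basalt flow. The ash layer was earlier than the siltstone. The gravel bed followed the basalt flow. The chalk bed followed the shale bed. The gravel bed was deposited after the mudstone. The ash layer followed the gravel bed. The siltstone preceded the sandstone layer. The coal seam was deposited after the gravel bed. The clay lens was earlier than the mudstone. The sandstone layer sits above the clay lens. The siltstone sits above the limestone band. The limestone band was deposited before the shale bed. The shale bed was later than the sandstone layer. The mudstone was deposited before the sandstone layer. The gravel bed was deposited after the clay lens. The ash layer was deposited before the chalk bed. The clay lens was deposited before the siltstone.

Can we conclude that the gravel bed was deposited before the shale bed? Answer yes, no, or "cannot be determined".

yes

Chain the constraints: the gravel bed → the ash layer → the siltstone → the sandstone layer → the shale bed. Each link is directly stated, so the gravel bed comes before the shale bed.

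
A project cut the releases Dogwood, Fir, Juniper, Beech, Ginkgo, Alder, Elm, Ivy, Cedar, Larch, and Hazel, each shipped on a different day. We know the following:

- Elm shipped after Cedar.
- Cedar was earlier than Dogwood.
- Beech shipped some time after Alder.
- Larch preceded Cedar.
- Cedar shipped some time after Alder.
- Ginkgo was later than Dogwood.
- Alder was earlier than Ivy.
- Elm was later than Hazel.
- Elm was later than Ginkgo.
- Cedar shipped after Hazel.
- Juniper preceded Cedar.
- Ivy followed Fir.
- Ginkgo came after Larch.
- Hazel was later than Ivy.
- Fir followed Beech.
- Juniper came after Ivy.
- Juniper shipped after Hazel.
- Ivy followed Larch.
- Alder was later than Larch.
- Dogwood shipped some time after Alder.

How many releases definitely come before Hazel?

5

Directly stated before Hazel: Ivy.
Alder reaches Hazel via Alder → Ivy → Hazel.
Beech reaches Hazel via Beech → Fir → Ivy → Hazel.
Fir reaches Hazel via Fir → Ivy → Hazel.
Likewise Larch reaches Hazel by chaining the stated constraints.
No chain forces Cedar (or any of the others) ahead of Hazel.
That's Alder, Beech, Fir, Ivy, and Larch — 5 in all.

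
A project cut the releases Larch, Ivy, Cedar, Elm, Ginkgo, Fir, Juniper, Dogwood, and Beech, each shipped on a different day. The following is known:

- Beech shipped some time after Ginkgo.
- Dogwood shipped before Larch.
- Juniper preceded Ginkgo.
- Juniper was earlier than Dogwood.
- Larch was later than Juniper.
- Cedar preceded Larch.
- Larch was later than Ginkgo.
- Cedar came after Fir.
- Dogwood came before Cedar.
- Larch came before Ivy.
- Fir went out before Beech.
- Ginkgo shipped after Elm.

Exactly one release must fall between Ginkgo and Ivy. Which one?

Tracing the constraints gives Ginkgo → Larch → Ivy, so Larch sits after Ginkgo and before Ivy.
No other release is forced both after Ginkgo and before Ivy.

Larch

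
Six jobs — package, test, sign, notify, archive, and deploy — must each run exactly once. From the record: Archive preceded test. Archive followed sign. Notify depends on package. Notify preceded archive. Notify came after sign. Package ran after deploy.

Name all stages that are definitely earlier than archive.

Directly stated before archive: notify and sign.
Deploy reaches archive via deploy → package → notify → archive.
Package reaches archive via package → notify → archive.
No chain forces test ahead of archive.

deploy, notify, package, sign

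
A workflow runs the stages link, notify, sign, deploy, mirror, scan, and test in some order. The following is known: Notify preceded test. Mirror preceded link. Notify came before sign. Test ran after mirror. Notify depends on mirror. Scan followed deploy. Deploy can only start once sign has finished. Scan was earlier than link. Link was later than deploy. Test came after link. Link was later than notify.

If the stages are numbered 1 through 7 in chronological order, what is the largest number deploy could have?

Deploy must come before link, scan, and test — 3 stages forced after it.
Everything else can be placed before deploy in some valid order, so deploy can sit as late as position 7 − 3 = 4.

4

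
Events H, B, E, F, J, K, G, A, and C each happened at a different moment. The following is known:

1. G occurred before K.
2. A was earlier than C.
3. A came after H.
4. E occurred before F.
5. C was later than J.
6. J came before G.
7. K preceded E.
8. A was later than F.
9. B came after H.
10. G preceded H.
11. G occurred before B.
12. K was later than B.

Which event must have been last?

Every other event has a chain of constraints placing it before C, so C is last.

C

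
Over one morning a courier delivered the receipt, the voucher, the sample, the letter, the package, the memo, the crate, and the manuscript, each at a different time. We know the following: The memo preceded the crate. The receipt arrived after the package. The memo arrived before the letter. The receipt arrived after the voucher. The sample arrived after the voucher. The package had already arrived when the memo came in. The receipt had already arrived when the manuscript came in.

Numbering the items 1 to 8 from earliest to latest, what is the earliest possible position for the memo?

The package must come before the memo — 1 forced predecessor.
Nothing else is forced ahead of the memo, so its earliest slot is position 1 + 1 = 2.

2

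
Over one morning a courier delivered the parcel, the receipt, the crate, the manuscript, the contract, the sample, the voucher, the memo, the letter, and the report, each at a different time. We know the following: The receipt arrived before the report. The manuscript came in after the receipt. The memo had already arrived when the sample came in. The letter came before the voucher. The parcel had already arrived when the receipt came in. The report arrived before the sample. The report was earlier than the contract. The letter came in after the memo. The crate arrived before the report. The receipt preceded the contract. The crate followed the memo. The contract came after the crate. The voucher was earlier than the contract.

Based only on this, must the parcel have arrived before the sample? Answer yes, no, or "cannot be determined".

Chain the constraints: the parcel → the receipt → the report → the sample. Each link is directly stated, so the parcel comes before the sample.

yes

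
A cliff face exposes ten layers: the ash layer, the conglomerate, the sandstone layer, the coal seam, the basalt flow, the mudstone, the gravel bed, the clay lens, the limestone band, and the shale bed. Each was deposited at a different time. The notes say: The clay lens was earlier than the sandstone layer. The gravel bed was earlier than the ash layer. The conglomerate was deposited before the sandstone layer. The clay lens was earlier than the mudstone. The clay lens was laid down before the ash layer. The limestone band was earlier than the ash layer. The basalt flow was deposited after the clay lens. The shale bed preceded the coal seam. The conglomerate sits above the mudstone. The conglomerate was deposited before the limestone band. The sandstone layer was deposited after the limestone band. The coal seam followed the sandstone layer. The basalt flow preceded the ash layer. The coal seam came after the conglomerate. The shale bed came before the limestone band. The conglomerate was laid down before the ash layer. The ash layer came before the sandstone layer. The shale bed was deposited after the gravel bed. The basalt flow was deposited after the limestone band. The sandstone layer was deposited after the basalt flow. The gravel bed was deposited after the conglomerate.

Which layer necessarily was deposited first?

the clay lens

The clay lens has a chain of constraints placing it before every other layer, so the clay lens must be first.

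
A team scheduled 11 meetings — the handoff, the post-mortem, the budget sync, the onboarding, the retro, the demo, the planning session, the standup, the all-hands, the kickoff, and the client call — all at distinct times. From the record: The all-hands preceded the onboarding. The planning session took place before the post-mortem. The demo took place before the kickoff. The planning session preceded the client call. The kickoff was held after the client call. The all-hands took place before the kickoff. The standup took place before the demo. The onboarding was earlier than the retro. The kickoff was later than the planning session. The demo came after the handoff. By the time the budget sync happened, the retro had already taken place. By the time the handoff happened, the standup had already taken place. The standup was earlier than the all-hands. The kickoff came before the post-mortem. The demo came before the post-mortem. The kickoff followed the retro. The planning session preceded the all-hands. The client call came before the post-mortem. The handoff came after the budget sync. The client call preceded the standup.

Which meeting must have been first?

The planning session has a chain of constraints placing it before every other meeting, so the planning session must be first.

the planning session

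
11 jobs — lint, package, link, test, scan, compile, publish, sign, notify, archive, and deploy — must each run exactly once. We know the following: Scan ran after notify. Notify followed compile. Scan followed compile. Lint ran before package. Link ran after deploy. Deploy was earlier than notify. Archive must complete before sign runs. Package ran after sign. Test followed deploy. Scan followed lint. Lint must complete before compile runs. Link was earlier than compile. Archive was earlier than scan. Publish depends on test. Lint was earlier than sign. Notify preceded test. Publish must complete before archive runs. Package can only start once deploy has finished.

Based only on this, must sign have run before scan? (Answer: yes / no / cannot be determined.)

cannot be determined

No chain of stated constraints runs from sign to scan, and none runs from scan to sign either.
So the relative order of sign and scan is not fixed by the given facts.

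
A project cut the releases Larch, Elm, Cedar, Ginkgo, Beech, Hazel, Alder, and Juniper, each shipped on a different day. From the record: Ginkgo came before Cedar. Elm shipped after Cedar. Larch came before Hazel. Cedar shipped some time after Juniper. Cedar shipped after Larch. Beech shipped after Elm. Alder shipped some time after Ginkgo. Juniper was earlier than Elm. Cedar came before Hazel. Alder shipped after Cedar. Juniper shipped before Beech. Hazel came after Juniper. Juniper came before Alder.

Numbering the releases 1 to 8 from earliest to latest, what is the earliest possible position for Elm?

Cedar, Ginkgo, Juniper, and Larch must all come before Elm — 4 forced predecessors.
Nothing else is forced ahead of Elm, so its earliest slot is position 4 + 1 = 5.

5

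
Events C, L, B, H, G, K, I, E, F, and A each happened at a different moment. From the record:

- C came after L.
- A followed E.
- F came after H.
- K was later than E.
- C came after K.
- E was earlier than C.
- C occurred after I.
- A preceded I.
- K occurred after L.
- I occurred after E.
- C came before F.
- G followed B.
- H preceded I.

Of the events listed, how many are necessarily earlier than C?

Directly stated before C: E, I, K, and L.
A reaches C via A → I → C.
H reaches C via H → I → C.
That's A, E, H, I, K, and L — 6 in all.

6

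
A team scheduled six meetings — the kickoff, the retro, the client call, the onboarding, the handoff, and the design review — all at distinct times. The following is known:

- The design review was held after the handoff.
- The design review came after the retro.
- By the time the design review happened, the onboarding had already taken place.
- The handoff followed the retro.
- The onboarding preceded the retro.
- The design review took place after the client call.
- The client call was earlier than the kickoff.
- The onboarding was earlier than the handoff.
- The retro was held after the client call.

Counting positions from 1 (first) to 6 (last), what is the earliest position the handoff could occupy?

The client call, the onboarding, and the retro must all come before the handoff — 3 forced predecessors.
Nothing else is forced ahead of the handoff, so its earliest slot is position 3 + 1 = 4.

4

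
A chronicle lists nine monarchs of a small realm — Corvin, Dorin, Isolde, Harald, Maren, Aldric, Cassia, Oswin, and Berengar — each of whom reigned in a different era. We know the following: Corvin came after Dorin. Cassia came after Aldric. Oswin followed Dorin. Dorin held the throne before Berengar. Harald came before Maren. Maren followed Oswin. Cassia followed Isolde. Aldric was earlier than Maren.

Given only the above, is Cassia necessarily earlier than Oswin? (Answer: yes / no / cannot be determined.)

cannot be determined

No chain of stated constraints runs from Cassia to Oswin, and none runs from Oswin to Cassia either.
So the relative order of Cassia and Oswin is not fixed by the given facts.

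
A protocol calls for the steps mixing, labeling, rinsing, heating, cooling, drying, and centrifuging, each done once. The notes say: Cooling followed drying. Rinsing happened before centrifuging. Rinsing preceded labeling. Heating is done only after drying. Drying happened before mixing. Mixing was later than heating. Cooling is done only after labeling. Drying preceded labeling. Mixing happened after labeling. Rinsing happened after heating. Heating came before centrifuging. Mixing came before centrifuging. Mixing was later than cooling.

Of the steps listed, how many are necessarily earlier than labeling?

3

Directly stated before labeling: drying and rinsing.
Heating reaches labeling via heating → rinsing → labeling.
No chain forces cooling (or any of the others) ahead of labeling.
That's drying, heating, and rinsing — 3 in all.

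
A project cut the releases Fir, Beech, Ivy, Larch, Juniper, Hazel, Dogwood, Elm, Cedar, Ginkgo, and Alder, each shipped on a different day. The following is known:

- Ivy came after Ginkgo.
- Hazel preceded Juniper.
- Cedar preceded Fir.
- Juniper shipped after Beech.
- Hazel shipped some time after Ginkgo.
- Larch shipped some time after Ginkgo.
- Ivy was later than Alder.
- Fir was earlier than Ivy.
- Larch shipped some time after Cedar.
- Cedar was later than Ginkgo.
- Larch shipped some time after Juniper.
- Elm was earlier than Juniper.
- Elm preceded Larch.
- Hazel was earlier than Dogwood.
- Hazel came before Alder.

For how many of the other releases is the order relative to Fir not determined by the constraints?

7

Forced before Fir: Cedar and Ginkgo; forced after Fir: Ivy.
That leaves Alder, Beech, Dogwood, Elm, Hazel, Juniper, and Larch with no forced order relative to Fir — 7.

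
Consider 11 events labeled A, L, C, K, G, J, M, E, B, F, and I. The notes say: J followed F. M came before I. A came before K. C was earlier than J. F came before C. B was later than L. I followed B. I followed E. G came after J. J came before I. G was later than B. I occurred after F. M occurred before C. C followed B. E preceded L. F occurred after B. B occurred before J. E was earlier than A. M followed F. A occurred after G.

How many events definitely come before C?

Directly stated before C: B, F, and M.
E reaches C via E → L → B → C.
L reaches C via L → B → C.
No chain forces A (or any of the others) ahead of C.
That's B, E, F, L, and M — 5 in all.

5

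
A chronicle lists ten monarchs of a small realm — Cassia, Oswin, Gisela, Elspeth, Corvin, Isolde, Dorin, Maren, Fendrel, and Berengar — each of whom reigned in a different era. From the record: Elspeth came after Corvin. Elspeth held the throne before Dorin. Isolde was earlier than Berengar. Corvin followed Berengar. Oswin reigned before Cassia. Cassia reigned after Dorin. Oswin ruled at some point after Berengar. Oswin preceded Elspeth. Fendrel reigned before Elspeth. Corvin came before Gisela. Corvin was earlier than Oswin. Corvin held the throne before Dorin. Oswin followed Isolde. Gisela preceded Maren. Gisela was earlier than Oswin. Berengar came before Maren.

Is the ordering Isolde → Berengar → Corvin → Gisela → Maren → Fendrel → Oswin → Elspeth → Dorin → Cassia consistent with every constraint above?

Check each stated constraint against the proposed order — e.g. Corvin is ahead of Dorin; Isolde is ahead of Oswin. Every pair is in the required order; nothing is violated.

yes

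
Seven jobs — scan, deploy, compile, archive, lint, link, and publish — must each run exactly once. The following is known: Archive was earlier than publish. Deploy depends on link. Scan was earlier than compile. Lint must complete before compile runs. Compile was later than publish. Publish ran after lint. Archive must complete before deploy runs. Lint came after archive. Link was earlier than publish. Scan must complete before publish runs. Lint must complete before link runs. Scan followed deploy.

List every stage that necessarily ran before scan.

archive, deploy, link, lint

Directly stated before scan: deploy.
Archive reaches scan via archive → deploy → scan.
Link reaches scan via link → deploy → scan.
Lint reaches scan via lint → link → deploy → scan.
No chain forces compile (or any of the others) ahead of scan.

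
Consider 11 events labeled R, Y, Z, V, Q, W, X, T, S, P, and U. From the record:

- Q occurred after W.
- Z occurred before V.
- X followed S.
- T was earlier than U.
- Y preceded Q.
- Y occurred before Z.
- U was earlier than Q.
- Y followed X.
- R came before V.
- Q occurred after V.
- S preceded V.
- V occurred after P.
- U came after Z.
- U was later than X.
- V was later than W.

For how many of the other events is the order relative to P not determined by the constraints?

Forced after P: Q and V.
That leaves R, S, T, U, W, X, Y, and Z with no forced order relative to P — 8.

8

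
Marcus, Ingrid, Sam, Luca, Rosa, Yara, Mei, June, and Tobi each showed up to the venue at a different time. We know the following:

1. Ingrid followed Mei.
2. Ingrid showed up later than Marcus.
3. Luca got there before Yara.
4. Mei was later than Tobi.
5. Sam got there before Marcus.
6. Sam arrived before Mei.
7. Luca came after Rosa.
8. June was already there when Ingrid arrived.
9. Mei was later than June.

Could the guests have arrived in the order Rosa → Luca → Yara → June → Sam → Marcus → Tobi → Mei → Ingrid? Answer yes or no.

yes

Check each stated constraint against the proposed order — e.g. June is ahead of Mei; June is ahead of Ingrid. Every pair is in the required order; nothing is violated.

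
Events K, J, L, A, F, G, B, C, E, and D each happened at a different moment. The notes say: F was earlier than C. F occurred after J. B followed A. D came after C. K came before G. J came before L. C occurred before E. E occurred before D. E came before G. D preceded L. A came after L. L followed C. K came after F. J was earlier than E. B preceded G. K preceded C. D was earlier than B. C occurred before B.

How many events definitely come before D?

5

Directly stated before D: C and E.
F reaches D via F → C → D.
J reaches D via J → E → D.
K reaches D via K → C → D.
No chain forces G (or any of the others) ahead of D.
That's C, E, F, J, and K — 5 in all.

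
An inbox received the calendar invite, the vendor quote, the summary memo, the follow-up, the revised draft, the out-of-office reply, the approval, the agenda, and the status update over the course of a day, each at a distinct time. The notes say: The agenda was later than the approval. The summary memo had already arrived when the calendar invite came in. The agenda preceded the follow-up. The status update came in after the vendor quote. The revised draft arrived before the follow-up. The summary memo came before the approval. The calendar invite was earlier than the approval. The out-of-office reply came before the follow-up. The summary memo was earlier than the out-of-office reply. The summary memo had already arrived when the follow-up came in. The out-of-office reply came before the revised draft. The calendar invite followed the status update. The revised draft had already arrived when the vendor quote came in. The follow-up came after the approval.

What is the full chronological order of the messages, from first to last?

The constraints fix every adjacent pair, so only one ordering works:
the summary memo → the out-of-office reply → the revised draft → the vendor quote → the status update → the calendar invite → the approval → the agenda → the follow-up.

the summary memo, the out-of-office reply, the revised draft, the vendor quote, the status update, the calendar invite, the approval, the agenda, the follow-up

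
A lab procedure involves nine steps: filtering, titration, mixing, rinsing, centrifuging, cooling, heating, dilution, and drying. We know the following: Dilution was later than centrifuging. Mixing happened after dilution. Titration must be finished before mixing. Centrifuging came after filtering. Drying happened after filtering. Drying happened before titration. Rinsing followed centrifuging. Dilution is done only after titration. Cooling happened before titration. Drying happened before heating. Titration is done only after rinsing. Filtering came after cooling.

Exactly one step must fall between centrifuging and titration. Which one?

rinsing

Tracing the constraints gives centrifuging → rinsing → titration, so rinsing sits after centrifuging and before titration.
No other step is forced both after centrifuging and before titration.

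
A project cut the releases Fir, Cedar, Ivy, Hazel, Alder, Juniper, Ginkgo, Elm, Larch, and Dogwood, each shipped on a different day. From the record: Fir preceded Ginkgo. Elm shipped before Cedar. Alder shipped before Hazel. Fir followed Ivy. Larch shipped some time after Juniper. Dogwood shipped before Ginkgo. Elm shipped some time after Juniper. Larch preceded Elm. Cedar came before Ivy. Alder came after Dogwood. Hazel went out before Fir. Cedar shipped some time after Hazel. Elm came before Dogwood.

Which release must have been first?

Juniper

Juniper has a chain of constraints placing it before every other release, so Juniper must be first.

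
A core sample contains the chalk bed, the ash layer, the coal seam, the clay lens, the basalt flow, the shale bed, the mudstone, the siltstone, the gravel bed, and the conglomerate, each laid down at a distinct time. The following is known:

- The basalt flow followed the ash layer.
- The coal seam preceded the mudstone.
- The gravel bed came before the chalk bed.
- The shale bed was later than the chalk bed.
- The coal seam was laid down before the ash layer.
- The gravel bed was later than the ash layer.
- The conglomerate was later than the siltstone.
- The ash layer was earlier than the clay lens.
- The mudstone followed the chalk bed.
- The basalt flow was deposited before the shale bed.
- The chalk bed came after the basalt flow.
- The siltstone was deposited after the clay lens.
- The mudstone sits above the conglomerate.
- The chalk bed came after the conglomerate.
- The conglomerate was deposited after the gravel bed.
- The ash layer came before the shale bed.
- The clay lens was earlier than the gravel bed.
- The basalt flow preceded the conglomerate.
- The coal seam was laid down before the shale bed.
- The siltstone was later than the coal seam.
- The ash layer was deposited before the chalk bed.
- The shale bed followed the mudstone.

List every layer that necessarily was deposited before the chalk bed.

the ash layer, the basalt flow, the clay lens, the coal seam, the conglomerate, the gravel bed, the siltstone

Directly stated before the chalk bed: the ash layer, the basalt flow, the conglomerate, and the gravel bed.
The clay lens reaches the chalk bed via the clay lens → the gravel bed → the chalk bed.
The coal seam reaches the chalk bed via the coal seam → the ash layer → the chalk bed.
The siltstone reaches the chalk bed via the siltstone → the conglomerate → the chalk bed.
No chain forces the mudstone (or any of the others) ahead of the chalk bed.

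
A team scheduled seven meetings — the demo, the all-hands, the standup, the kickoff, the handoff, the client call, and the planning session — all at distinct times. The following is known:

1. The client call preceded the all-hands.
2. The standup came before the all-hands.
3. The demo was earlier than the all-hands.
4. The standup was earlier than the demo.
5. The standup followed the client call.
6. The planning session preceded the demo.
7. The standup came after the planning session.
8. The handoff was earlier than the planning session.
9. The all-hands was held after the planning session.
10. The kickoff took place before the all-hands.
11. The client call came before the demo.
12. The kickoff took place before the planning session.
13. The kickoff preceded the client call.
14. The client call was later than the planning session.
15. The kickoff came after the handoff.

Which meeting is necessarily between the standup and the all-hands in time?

Tracing the constraints gives the standup → the demo → the all-hands, so the demo sits after the standup and before the all-hands.
No other meeting is forced both after the standup and before the all-hands.

the demo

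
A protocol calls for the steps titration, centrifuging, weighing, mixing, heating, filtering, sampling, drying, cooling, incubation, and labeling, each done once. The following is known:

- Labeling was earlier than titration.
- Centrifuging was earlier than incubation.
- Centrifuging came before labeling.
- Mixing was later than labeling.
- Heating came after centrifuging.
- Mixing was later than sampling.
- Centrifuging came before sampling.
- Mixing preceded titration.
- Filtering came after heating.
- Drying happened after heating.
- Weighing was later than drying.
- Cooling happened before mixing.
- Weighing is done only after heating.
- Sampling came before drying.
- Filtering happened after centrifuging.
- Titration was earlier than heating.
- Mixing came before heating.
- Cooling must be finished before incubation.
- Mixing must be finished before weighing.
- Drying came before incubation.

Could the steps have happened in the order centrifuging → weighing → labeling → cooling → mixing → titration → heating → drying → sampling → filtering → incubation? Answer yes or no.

The constraints require sampling before drying, but in the proposed sequence drying appears ahead of sampling. That one violation is enough.

no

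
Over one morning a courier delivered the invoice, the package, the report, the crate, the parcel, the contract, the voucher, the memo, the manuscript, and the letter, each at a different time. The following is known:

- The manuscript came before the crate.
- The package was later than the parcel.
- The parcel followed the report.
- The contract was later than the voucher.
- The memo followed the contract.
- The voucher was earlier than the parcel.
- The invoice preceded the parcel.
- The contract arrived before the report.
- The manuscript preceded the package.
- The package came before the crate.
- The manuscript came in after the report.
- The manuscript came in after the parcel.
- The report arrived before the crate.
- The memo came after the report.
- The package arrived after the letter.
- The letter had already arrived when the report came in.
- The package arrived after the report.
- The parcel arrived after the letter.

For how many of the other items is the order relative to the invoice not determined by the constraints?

5

Forced after the invoice: the crate, the manuscript, the package, and the parcel.
That leaves the contract, the letter, the memo, the report, and the voucher with no forced order relative to the invoice — 5.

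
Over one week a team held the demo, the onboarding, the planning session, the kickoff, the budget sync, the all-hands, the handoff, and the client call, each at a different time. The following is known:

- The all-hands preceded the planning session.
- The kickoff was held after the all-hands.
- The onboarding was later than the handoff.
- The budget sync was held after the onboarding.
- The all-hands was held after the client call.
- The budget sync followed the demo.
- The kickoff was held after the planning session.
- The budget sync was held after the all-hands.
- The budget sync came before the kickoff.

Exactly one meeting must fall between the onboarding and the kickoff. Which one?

Tracing the constraints gives the onboarding → the budget sync → the kickoff, so the budget sync sits after the onboarding and before the kickoff.
No other meeting is forced both after the onboarding and before the kickoff.

the budget sync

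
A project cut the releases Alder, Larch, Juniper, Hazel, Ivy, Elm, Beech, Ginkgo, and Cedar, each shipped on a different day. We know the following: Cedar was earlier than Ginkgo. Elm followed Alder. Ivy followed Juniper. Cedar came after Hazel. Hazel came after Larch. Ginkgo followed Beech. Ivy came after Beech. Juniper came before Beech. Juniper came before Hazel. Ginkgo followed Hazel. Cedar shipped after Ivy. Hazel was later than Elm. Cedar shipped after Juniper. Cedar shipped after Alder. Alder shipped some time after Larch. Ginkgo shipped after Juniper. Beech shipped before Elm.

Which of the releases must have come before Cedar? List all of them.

Alder, Beech, Elm, Hazel, Ivy, Juniper, Larch

Directly stated before Cedar: Alder, Hazel, Ivy, and Juniper.
Beech reaches Cedar via Beech → Ivy → Cedar.
Elm reaches Cedar via Elm → Hazel → Cedar.
Larch reaches Cedar via Larch → Hazel → Cedar.
No chain forces Ginkgo ahead of Cedar.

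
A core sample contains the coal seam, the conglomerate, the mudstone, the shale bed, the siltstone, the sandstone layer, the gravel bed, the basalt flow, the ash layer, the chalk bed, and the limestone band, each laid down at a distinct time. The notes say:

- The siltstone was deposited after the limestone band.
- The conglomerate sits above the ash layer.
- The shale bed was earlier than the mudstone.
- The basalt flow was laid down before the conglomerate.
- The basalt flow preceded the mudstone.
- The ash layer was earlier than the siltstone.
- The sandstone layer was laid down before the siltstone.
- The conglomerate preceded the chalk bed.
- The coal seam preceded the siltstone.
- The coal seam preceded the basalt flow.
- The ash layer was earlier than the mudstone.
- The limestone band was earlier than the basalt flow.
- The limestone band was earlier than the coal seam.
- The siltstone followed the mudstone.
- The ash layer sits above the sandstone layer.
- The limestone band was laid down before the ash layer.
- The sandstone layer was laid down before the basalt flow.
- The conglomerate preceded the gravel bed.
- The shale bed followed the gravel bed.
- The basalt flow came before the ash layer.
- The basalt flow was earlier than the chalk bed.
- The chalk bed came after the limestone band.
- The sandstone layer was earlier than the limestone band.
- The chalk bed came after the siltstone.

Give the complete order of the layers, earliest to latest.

The constraints fix every adjacent pair, so only one ordering works:
the sandstone layer → the limestone band → the coal seam → the basalt flow → the ash layer → the conglomerate → the gravel bed → the shale bed → the mudstone → the siltstone → the chalk bed.

the sandstone layer, the limestone band, the coal seam, the basalt flow, the ash layer, the conglomerate, the gravel bed, the shale bed, the mudstone, the siltstone, the chalk bed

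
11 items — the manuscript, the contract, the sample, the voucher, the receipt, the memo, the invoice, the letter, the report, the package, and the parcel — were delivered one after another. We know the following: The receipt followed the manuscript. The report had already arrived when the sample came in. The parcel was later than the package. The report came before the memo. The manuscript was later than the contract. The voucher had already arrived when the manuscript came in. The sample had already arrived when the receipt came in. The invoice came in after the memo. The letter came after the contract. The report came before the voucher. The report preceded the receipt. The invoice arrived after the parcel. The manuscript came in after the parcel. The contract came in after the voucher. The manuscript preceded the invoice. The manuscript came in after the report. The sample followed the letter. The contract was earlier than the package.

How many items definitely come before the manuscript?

Directly stated before the manuscript: the contract, the parcel, the report, and the voucher.
The package reaches the manuscript via the package → the parcel → the manuscript.
That's the contract, the package, the parcel, the report, and the voucher — 5 in all.

5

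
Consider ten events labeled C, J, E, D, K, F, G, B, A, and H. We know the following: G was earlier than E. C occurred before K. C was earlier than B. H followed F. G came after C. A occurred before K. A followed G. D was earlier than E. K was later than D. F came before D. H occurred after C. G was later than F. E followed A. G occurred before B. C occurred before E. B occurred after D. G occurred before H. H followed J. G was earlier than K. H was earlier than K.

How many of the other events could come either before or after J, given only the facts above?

Forced after J: H and K.
That leaves A, B, C, D, E, F, and G with no forced order relative to J — 7.

7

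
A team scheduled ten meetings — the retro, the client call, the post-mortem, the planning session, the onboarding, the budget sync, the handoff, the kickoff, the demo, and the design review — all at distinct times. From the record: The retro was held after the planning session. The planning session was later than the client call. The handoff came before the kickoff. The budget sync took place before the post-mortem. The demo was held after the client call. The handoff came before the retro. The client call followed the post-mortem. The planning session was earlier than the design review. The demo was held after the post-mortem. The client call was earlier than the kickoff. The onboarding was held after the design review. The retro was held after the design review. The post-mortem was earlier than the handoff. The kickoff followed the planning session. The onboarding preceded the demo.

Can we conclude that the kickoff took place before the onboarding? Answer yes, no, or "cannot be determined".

No chain of stated constraints runs from the kickoff to the onboarding, and none runs from the onboarding to the kickoff either.
So the relative order of the kickoff and the onboarding is not fixed by the given facts.

cannot be determined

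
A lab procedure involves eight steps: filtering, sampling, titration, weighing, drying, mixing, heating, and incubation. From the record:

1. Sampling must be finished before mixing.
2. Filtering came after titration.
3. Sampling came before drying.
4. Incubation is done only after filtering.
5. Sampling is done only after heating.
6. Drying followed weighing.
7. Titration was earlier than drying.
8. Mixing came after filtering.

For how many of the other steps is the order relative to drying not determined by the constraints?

Forced before drying: heating, sampling, titration, and weighing.
That leaves filtering, incubation, and mixing with no forced order relative to drying — 3.

3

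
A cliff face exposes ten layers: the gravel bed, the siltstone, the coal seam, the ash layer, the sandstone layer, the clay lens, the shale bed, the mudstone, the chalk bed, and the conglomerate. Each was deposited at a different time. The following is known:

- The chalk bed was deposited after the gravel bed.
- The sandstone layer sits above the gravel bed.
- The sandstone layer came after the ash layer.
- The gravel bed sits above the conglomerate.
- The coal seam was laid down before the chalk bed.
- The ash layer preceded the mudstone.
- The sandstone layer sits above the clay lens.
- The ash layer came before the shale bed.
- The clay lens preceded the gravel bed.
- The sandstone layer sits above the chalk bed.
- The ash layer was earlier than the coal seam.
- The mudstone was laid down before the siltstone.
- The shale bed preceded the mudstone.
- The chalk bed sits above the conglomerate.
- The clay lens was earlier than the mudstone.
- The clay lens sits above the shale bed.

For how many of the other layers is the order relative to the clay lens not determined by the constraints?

2

Forced before the clay lens: the ash layer and the shale bed; forced after the clay lens: the chalk bed, the gravel bed, the mudstone, the sandstone layer, and the siltstone.
That leaves the coal seam and the conglomerate with no forced order relative to the clay lens — 2.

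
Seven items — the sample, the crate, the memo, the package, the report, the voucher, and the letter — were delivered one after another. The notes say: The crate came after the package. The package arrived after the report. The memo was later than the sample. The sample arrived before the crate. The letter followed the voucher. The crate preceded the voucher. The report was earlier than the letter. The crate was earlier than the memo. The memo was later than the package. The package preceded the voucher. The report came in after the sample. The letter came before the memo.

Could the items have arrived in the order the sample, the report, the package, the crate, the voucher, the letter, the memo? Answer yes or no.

yes

Check each stated constraint against the proposed order — e.g. the package is ahead of the memo; the sample is ahead of the memo. Every pair is in the required order; nothing is violated.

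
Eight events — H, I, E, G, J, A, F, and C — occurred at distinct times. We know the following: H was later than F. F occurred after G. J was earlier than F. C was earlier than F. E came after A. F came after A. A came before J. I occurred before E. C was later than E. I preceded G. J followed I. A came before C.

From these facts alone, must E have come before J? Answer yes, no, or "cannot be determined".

No chain of stated constraints runs from E to J, and none runs from J to E either.
So the relative order of E and J is not fixed by the given facts.

cannot be determined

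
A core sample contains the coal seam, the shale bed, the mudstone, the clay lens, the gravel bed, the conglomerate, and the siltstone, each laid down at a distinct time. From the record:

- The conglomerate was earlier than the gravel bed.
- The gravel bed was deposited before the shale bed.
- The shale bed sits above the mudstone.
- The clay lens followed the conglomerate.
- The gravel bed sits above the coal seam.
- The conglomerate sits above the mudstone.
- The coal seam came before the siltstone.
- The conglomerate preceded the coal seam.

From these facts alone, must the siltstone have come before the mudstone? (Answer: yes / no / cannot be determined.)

Tracing the constraints gives the mudstone → the conglomerate → the coal seam → the siltstone, so the mudstone must come before the siltstone.
That means the siltstone cannot be before the mudstone.

no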